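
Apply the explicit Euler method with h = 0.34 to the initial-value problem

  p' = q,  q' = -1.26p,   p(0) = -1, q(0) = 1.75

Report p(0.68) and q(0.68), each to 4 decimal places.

0.3357, 2.3519

Euler on (p,q): p_{n+1} = p_n + h·p', q_{n+1} = q_n + h·q'.
0.000000: (-1.000000, 1.750000); f=(1.750000, 1.260000) → (-0.405000, 2.178400)
0.340000: (-0.405000, 2.178400); f=(2.178400, 0.510300) → (0.335656, 2.351902)
(p(0.68), q(0.68)) ≈ (0.3357, 2.3519)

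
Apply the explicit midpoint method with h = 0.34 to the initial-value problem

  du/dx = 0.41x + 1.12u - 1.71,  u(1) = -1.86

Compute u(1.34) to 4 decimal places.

-3.2056

Midpoint: k1 = f(x_n, u_n); k2 = f(x_n + h/2, u_n + (h/2)·k1); u_{n+1} = u_n + h·k2.
x=1.000000, u=-1.860000:
  k1 = f(1.000000, -1.860000) = -3.383200
  k2 = f(1.170000, -2.435144) = -3.957661
  u ← -1.860000 + 0.34·(-3.957661) = -3.205605
u(1.34) ≈ -3.2056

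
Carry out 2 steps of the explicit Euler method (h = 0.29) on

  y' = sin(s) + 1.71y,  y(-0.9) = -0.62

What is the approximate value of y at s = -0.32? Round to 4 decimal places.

-1.8933

Euler: y_{n+1} = y_n + h·f(s_n, y_n).
s=-0.900000, y=-0.620000: f=-1.843527 → y ← -0.620000 + 0.29·(-1.843527) = -1.154623
s=-0.610000, y=-1.154623: f=-2.547272 → y ← -1.154623 + 0.29·(-2.547272) = -1.893332
y(-0.32) ≈ -1.8933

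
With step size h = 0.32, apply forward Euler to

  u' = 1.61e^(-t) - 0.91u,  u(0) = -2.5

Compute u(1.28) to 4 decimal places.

Euler: u_{n+1} = u_n + h·f(t_n, u_n).
t=0.000000, u=-2.500000: f=3.885000 → u ← -2.500000 + 0.32·3.885000 = -1.256800
t=0.320000, u=-1.256800: f=2.312788 → u ← -1.256800 + 0.32·2.312788 = -0.516708
t=0.640000, u=-0.516708: f=1.319145 → u ← -0.516708 + 0.32·1.319145 = -0.094581
t=0.960000, u=-0.094581: f=0.702527 → u ← -0.094581 + 0.32·0.702527 = 0.130227
u(1.28) ≈ 0.1302

0.1302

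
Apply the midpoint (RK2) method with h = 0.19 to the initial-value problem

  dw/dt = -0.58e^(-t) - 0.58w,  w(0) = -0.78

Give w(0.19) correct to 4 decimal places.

-0.7929

Midpoint: k1 = f(t_n, w_n); k2 = f(t_n + h/2, w_n + (h/2)·k1); w_{n+1} = w_n + h·k2.
t=0.000000, w=-0.780000:
  k1 = f(0.000000, -0.780000) = -0.127600
  k2 = f(0.095000, -0.792122) = -0.068006
  w ← -0.780000 + 0.19·(-0.068006) = -0.792921
w(0.19) ≈ -0.7929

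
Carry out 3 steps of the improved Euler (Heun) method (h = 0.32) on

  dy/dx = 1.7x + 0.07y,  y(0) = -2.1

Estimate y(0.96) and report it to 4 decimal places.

-1.4468

Heun: k1 = f(x_n, y_n); k2 = f(x_n + h, y_n + h·k1); y_{n+1} = y_n + (h/2)·(k1 + k2).
x=0.000000, y=-2.100000:
  k1 = f(0.000000, -2.100000) = -0.147000
  k2 = f(0.320000, -2.147040) = 0.393707
  y ← -2.100000 + (0.32/2)·(-0.147000 + 0.393707) = -2.060527
x=0.320000, y=-2.060527:
  k1 = f(0.320000, -2.060527) = 0.399763
  k2 = f(0.640000, -1.932603) = 0.952718
  y ← -2.060527 + (0.32/2)·(0.399763 + 0.952718) = -1.844130
x=0.640000, y=-1.844130:
  k1 = f(0.640000, -1.844130) = 0.958911
  k2 = f(0.960000, -1.537278) = 1.524391
  y ← -1.844130 + (0.32/2)·(0.958911 + 1.524391) = -1.446802
y(0.96) ≈ -1.4468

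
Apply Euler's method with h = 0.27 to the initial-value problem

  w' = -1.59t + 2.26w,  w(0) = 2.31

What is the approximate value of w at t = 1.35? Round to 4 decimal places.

22.8956

Euler: w_{n+1} = w_n + h·f(t_n, w_n).
t=0.000000, w=2.310000: f=5.220600 → w ← 2.310000 + 0.27·5.220600 = 3.719562
t=0.270000, w=3.719562: f=7.976910 → w ← 3.719562 + 0.27·7.976910 = 5.873328
t=0.540000, w=5.873328: f=12.415121 → w ← 5.873328 + 0.27·12.415121 = 9.225410
t=0.810000, w=9.225410: f=19.561527 → w ← 9.225410 + 0.27·19.561527 = 14.507023
t=1.080000, w=14.507023: f=31.068671 → w ← 14.507023 + 0.27·31.068671 = 22.895564
w(1.35) ≈ 22.8956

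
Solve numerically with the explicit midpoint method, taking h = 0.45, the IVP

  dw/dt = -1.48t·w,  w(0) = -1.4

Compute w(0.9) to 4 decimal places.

-0.7353

Midpoint: k1 = f(t_n, w_n); k2 = f(t_n + h/2, w_n + (h/2)·k1); w_{n+1} = w_n + h·k2.
t=0.000000, w=-1.400000:
  k1 = f(0.000000, -1.400000) = 0.000000
  k2 = f(0.225000, -1.400000) = 0.466200
  w ← -1.400000 + 0.45·0.466200 = -1.190210
t=0.450000, w=-1.190210:
  k1 = f(0.450000, -1.190210) = 0.792680
  k2 = f(0.675000, -1.011857) = 1.010845
  w ← -1.190210 + 0.45·1.010845 = -0.735330
w(0.9) ≈ -0.7353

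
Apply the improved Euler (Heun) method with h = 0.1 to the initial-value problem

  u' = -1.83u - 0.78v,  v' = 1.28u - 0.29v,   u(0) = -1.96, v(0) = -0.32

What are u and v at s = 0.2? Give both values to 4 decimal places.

-1.2905, -0.6990

Heun on (u,v): k1 = f(s_n, state_n); k2 = f(s_n + h, state_n + h·k1); state_{n+1} = state_n + (h/2)·(k1 + k2).
0.000000: (-1.960000, -0.320000)
  k1 = (3.836400, -2.416000)
  predictor → (-1.576360, -0.561600)
  k2 = (3.322787, -1.854877)
  → (-1.602041, -0.533544)
0.100000: (-1.602041, -0.533544)
  k1 = (3.347899, -1.895884)
  predictor → (-1.267251, -0.723132)
  k2 = (2.883112, -1.412373)
  → (-1.290490, -0.698957)
(u(0.2), v(0.2)) ≈ (-1.2905, -0.6990)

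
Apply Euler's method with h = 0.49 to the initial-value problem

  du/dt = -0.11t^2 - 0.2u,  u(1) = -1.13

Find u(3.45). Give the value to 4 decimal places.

Euler: u_{n+1} = u_n + h·f(t_n, u_n).
t=1.000000, u=-1.130000: f=0.116000 → u ← -1.130000 + 0.49·0.116000 = -1.073160
t=1.490000, u=-1.073160: f=-0.029579 → u ← -1.073160 + 0.49·(-0.029579) = -1.087654
t=1.980000, u=-1.087654: f=-0.213713 → u ← -1.087654 + 0.49·(-0.213713) = -1.192373
t=2.470000, u=-1.192373: f=-0.432624 → u ← -1.192373 + 0.49·(-0.432624) = -1.404359
t=2.960000, u=-1.404359: f=-0.682904 → u ← -1.404359 + 0.49·(-0.682904) = -1.738982
u(3.45) ≈ -1.7390

-1.7390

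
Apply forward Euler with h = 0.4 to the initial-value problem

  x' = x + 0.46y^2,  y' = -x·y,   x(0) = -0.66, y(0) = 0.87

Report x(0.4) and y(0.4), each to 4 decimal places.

Euler on (x,y): x_{n+1} = x_n + h·x', y_{n+1} = y_n + h·y'.
0.000000: (-0.660000, 0.870000); f=(-0.311826, 0.574200) → (-0.784730, 1.099680)
(x(0.4), y(0.4)) ≈ (-0.7847, 1.0997)

-0.7847, 1.0997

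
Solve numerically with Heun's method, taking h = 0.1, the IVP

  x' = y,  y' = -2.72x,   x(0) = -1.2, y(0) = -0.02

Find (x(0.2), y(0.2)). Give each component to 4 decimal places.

Heun on (x,y): k1 = f(t_n, state_n); k2 = f(t_n + h, state_n + h·k1); state_{n+1} = state_n + (h/2)·(k1 + k2).
0.000000: (-1.200000, -0.020000)
  k1 = (-0.020000, 3.264000)
  predictor → (-1.202000, 0.306400)
  k2 = (0.306400, 3.269440)
  → (-1.185680, 0.306672)
0.100000: (-1.185680, 0.306672)
  k1 = (0.306672, 3.225050)
  predictor → (-1.155013, 0.629177)
  k2 = (0.629177, 3.141635)
  → (-1.138888, 0.625006)
(x(0.2), y(0.2)) ≈ (-1.1389, 0.6250)

-1.1389, 0.6250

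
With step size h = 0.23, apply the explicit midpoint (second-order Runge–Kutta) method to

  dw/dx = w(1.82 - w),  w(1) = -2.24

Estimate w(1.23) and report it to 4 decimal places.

-6.0987

Midpoint: k1 = f(x_n, w_n); k2 = f(x_n + h/2, w_n + (h/2)·k1); w_{n+1} = w_n + h·k2.
x=1.000000, w=-2.240000:
  k1 = f(1.000000, -2.240000) = -9.094400
  k2 = f(1.115000, -3.285856) = -16.777108
  w ← -2.240000 + 0.23·(-16.777108) = -6.098735
w(1.23) ≈ -6.0987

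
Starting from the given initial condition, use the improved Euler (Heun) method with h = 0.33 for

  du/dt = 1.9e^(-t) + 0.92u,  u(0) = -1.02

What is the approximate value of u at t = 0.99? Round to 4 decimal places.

-0.4098

Heun: k1 = f(t_n, u_n); k2 = f(t_n + h, u_n + h·k1); u_{n+1} = u_n + (h/2)·(k1 + k2).
t=0.000000, u=-1.020000:
  k1 = f(0.000000, -1.020000) = 0.961600
  k2 = f(0.330000, -0.702672) = 0.719497
  u ← -1.020000 + (0.33/2)·(0.961600 + 0.719497) = -0.742619
t=0.330000, u=-0.742619:
  k1 = f(0.330000, -0.742619) = 0.682746
  k2 = f(0.660000, -0.517313) = 0.506090
  u ← -0.742619 + (0.33/2)·(0.682746 + 0.506090) = -0.546461
t=0.660000, u=-0.546461:
  k1 = f(0.660000, -0.546461) = 0.479273
  k2 = f(0.990000, -0.388301) = 0.348759
  u ← -0.546461 + (0.33/2)·(0.479273 + 0.348759) = -0.409836
u(0.99) ≈ -0.4098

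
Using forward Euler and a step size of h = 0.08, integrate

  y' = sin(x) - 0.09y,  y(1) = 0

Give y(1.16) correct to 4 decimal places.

Euler: y_{n+1} = y_n + h·f(x_n, y_n).
x=1.000000, y=0.000000: f=0.841471 → y ← 0.000000 + 0.08·0.841471 = 0.067318
x=1.080000, y=0.067318: f=0.875899 → y ← 0.067318 + 0.08·0.875899 = 0.137390
y(1.16) ≈ 0.1374

0.1374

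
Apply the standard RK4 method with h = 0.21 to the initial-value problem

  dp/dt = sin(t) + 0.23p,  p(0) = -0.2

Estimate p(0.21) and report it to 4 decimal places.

RK4: k1 = f(t_n, p_n); k2 = f(t_n + h/2, p_n + (h/2)·k1); k3 = f(t_n + h/2, p_n + (h/2)·k2); k4 = f(t_n + h, p_n + h·k3); p_{n+1} = p_n + (h/6)·(k1 + 2k2 + 2k3 + k4).
t=0.000000, p=-0.200000:
  k1 = f(0.000000, -0.200000) = -0.046000
  k2 = f(0.105000, -0.204830) = 0.057696
  k3 = f(0.105000, -0.193942) = 0.060201
  k4 = f(0.210000, -0.187358) = 0.165368
  p ← -0.200000 + (0.21/6)·(k1 + 2k2 + 2k3 + k4) = -0.187569
p(0.21) ≈ -0.1876

-0.1876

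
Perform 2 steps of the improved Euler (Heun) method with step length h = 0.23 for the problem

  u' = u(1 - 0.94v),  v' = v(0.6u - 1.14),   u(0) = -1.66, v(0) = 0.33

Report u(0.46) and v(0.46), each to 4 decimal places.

Heun on (u,v): k1 = f(t_n, state_n); k2 = f(t_n + h, state_n + h·k1); state_{n+1} = state_n + (h/2)·(k1 + k2).
0.000000: (-1.660000, 0.330000)
  k1 = (-1.145068, -0.704880)
  predictor → (-1.923366, 0.167878)
  k2 = (-1.619849, -0.385114)
  → (-1.977965, 0.204651)
0.230000: (-1.977965, 0.204651)
  k1 = (-1.597461, -0.476177)
  predictor → (-2.345382, 0.095130)
  k2 = (-2.135652, -0.242318)
  → (-2.407274, 0.122024)
(u(0.46), v(0.46)) ≈ (-2.4073, 0.1220)

-2.4073, 0.1220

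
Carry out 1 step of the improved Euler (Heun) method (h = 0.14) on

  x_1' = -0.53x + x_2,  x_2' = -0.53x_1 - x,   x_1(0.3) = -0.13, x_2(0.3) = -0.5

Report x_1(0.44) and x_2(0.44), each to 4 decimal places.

Heun on (x_1,x_2): k1 = f(x_n, state_n); k2 = f(x_n + h, state_n + h·k1); state_{n+1} = state_n + (h/2)·(k1 + k2).
0.300000: (-0.130000, -0.500000)
  k1 = (-0.659000, -0.231100)
  predictor → (-0.222260, -0.532354)
  k2 = (-0.765554, -0.322202)
  → (-0.229719, -0.538731)
(x_1(0.44), x_2(0.44)) ≈ (-0.2297, -0.5387)

-0.2297, -0.5387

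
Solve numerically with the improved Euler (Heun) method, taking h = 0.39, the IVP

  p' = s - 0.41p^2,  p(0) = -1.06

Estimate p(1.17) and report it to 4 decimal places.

-1.0545

Heun: k1 = f(s_n, p_n); k2 = f(s_n + h, p_n + h·k1); p_{n+1} = p_n + (h/2)·(k1 + k2).
s=0.000000, p=-1.060000:
  k1 = f(0.000000, -1.060000) = -0.460676
  k2 = f(0.390000, -1.239664) = -0.240074
  p ← -1.060000 + (0.39/2)·(-0.460676 + (-0.240074)) = -1.196646
s=0.390000, p=-1.196646:
  k1 = f(0.390000, -1.196646) = -0.197105
  k2 = f(0.780000, -1.273517) = 0.115043
  p ← -1.196646 + (0.39/2)·(-0.197105 + 0.115043) = -1.212648
s=0.780000, p=-1.212648:
  k1 = f(0.780000, -1.212648) = 0.177089
  k2 = f(1.170000, -1.143584) = 0.633809
  p ← -1.212648 + (0.39/2)·(0.177089 + 0.633809) = -1.054523
p(1.17) ≈ -1.0545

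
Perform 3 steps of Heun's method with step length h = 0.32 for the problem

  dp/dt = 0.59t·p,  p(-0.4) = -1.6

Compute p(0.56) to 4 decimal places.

Heun: k1 = f(t_n, p_n); k2 = f(t_n + h, p_n + h·k1); p_{n+1} = p_n + (h/2)·(k1 + k2).
t=-0.400000, p=-1.600000:
  k1 = f(-0.400000, -1.600000) = 0.377600
  k2 = f(-0.080000, -1.479168) = 0.069817
  p ← -1.600000 + (0.32/2)·(0.377600 + 0.069817) = -1.528413
t=-0.080000, p=-1.528413:
  k1 = f(-0.080000, -1.528413) = 0.072141
  k2 = f(0.240000, -1.505328) = -0.213154
  p ← -1.528413 + (0.32/2)·(0.072141 + (-0.213154)) = -1.550975
t=0.240000, p=-1.550975:
  k1 = f(0.240000, -1.550975) = -0.219618
  k2 = f(0.560000, -1.621253) = -0.535662
  p ← -1.550975 + (0.32/2)·(-0.219618 + (-0.535662)) = -1.671820
p(0.56) ≈ -1.6718

-1.6718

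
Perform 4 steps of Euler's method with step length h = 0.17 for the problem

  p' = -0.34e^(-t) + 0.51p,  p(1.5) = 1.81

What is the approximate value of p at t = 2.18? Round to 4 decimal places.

Euler: p_{n+1} = p_n + h·f(t_n, p_n).
t=1.500000, p=1.810000: f=0.847236 → p ← 1.810000 + 0.17·0.847236 = 1.954030
t=1.670000, p=1.954030: f=0.932551 → p ← 1.954030 + 0.17·0.932551 = 2.112564
t=1.840000, p=2.112564: f=1.023410 → p ← 2.112564 + 0.17·1.023410 = 2.286543
t=2.010000, p=2.286543: f=1.120581 → p ← 2.286543 + 0.17·1.120581 = 2.477042
p(2.18) ≈ 2.4770

2.4770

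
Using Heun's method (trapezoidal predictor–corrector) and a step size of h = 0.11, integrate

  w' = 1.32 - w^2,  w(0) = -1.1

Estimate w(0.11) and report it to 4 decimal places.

Heun: k1 = f(s_n, w_n); k2 = f(s_n + h, w_n + h·k1); w_{n+1} = w_n + (h/2)·(k1 + k2).
s=0.000000, w=-1.100000:
  k1 = f(0.000000, -1.100000) = 0.110000
  k2 = f(0.110000, -1.087900) = 0.136474
  w ← -1.100000 + (0.11/2)·(0.110000 + 0.136474) = -1.086444
w(0.11) ≈ -1.0864

-1.0864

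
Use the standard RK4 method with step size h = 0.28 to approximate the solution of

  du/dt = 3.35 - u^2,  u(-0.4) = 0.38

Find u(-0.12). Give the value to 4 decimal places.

RK4: k1 = f(t_n, u_n); k2 = f(t_n + h/2, u_n + (h/2)·k1); k3 = f(t_n + h/2, u_n + (h/2)·k2); k4 = f(t_n + h, u_n + h·k3); u_{n+1} = u_n + (h/6)·(k1 + 2k2 + 2k3 + k4).
t=-0.400000, u=0.380000:
  k1 = f(-0.400000, 0.380000) = 3.205600
  k2 = f(-0.260000, 0.828784) = 2.663117
  k3 = f(-0.260000, 0.752836) = 2.783237
  k4 = f(-0.120000, 1.159306) = 2.006009
  u ← 0.380000 + (0.28/6)·(k1 + 2k2 + 2k3 + k4) = 1.131535
u(-0.12) ≈ 1.1315

1.1315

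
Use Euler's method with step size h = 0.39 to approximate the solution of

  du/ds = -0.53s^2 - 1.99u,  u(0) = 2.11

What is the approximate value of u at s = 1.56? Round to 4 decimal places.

Euler: u_{n+1} = u_n + h·f(s_n, u_n).
s=0.000000, u=2.110000: f=-4.198900 → u ← 2.110000 + 0.39·(-4.198900) = 0.472429
s=0.390000, u=0.472429: f=-1.020747 → u ← 0.472429 + 0.39·(-1.020747) = 0.074338
s=0.780000, u=0.074338: f=-0.470384 → u ← 0.074338 + 0.39·(-0.470384) = -0.109112
s=1.170000, u=-0.109112: f=-0.508384 → u ← -0.109112 + 0.39·(-0.508384) = -0.307382
u(1.56) ≈ -0.3074

-0.3074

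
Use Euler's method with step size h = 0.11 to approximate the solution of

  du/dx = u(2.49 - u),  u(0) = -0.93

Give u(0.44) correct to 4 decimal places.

Euler: u_{n+1} = u_n + h·f(x_n, u_n).
x=0.000000, u=-0.930000: f=-3.180600 → u ← -0.930000 + 0.11·(-3.180600) = -1.279866
x=0.110000, u=-1.279866: f=-4.824923 → u ← -1.279866 + 0.11·(-4.824923) = -1.810608
x=0.220000, u=-1.810608: f=-7.786713 → u ← -1.810608 + 0.11·(-7.786713) = -2.667146
x=0.330000, u=-2.667146: f=-13.754861 → u ← -2.667146 + 0.11·(-13.754861) = -4.180181
u(0.44) ≈ -4.1802

-4.1802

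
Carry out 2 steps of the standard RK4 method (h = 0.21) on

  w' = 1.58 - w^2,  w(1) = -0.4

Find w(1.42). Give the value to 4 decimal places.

RK4: k1 = f(x_n, w_n); k2 = f(x_n + h/2, w_n + (h/2)·k1); k3 = f(x_n + h/2, w_n + (h/2)·k2); k4 = f(x_n + h, w_n + h·k3); w_{n+1} = w_n + (h/6)·(k1 + 2k2 + 2k3 + k4).
x=1.000000, w=-0.400000:
  k1 = f(1.000000, -0.400000) = 1.420000
  k2 = f(1.105000, -0.250900) = 1.517049
  k3 = f(1.105000, -0.240710) = 1.522059
  k4 = f(1.210000, -0.080368) = 1.573541
  w ← -0.400000 + (0.21/6)·(k1 + 2k2 + 2k3 + k4) = -0.082489
x=1.210000, w=-0.082489:
  k1 = f(1.210000, -0.082489) = 1.573196
  k2 = f(1.315000, 0.082697) = 1.573161
  k3 = f(1.315000, 0.082693) = 1.573162
  k4 = f(1.420000, 0.247875) = 1.518558
  w ← -0.082489 + (0.21/6)·(k1 + 2k2 + 2k3 + k4) = 0.245965
w(1.42) ≈ 0.2460

0.2460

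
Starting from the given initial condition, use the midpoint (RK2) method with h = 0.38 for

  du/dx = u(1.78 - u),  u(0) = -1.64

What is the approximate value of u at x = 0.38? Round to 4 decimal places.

-6.2520

Midpoint: k1 = f(x_n, u_n); k2 = f(x_n + h/2, u_n + (h/2)·k1); u_{n+1} = u_n + h·k2.
x=0.000000, u=-1.640000:
  k1 = f(0.000000, -1.640000) = -5.608800
  k2 = f(0.190000, -2.705672) = -12.136757
  u ← -1.640000 + 0.38·(-12.136757) = -6.251968
u(0.38) ≈ -6.2520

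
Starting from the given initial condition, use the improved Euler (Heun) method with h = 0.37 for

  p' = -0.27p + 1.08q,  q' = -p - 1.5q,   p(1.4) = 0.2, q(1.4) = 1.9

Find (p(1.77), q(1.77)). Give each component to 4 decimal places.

0.6769, 0.9479

Heun on (p,q): k1 = f(t_n, state_n); k2 = f(t_n + h, state_n + h·k1); state_{n+1} = state_n + (h/2)·(k1 + k2).
1.400000: (0.200000, 1.900000)
  k1 = (1.998000, -3.050000)
  predictor → (0.939260, 0.771500)
  k2 = (0.579620, -2.096510)
  → (0.676860, 0.947896)
(p(1.77), q(1.77)) ≈ (0.6769, 0.9479)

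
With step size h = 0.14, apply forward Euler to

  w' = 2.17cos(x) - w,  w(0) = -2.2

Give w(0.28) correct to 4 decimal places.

Euler: w_{n+1} = w_n + h·f(x_n, w_n).
x=0.000000, w=-2.200000: f=4.370000 → w ← -2.200000 + 0.14·4.370000 = -1.588200
x=0.140000, w=-1.588200: f=3.736969 → w ← -1.588200 + 0.14·3.736969 = -1.065024
w(0.28) ≈ -1.0650

-1.0650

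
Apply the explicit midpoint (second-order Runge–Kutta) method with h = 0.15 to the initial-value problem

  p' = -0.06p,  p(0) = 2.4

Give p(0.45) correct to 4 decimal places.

Midpoint: k1 = f(t_n, p_n); k2 = f(t_n + h/2, p_n + (h/2)·k1); p_{n+1} = p_n + h·k2.
t=0.000000, p=2.400000:
  k1 = f(0.000000, 2.400000) = -0.144000
  k2 = f(0.075000, 2.389200) = -0.143352
  p ← 2.400000 + 0.15·(-0.143352) = 2.378497
t=0.150000, p=2.378497:
  k1 = f(0.150000, 2.378497) = -0.142710
  k2 = f(0.225000, 2.367794) = -0.142068
  p ← 2.378497 + 0.15·(-0.142068) = 2.357187
t=0.300000, p=2.357187:
  k1 = f(0.300000, 2.357187) = -0.141431
  k2 = f(0.375000, 2.346580) = -0.140795
  p ← 2.357187 + 0.15·(-0.140795) = 2.336068
p(0.45) ≈ 2.3361

2.3361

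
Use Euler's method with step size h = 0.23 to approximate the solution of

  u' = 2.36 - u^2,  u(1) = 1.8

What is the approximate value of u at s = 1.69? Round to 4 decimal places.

1.5412

Euler: u_{n+1} = u_n + h·f(s_n, u_n).
s=1.000000, u=1.800000: f=-0.880000 → u ← 1.800000 + 0.23·(-0.880000) = 1.597600
s=1.230000, u=1.597600: f=-0.192326 → u ← 1.597600 + 0.23·(-0.192326) = 1.553365
s=1.460000, u=1.553365: f=-0.052943 → u ← 1.553365 + 0.23·(-0.052943) = 1.541188
u(1.69) ≈ 1.5412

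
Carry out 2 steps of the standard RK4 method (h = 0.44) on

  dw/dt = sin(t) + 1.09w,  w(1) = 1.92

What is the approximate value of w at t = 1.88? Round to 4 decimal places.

6.4110

RK4: k1 = f(t_n, w_n); k2 = f(t_n + h/2, w_n + (h/2)·k1); k3 = f(t_n + h/2, w_n + (h/2)·k2); k4 = f(t_n + h, w_n + h·k3); w_{n+1} = w_n + (h/6)·(k1 + 2k2 + 2k3 + k4).
t=1.000000, w=1.920000:
  k1 = f(1.000000, 1.920000) = 2.934271
  k2 = f(1.220000, 2.565540) = 3.735538
  k3 = f(1.220000, 2.741818) = 3.927681
  k4 = f(1.440000, 3.648180) = 4.967974
  w ← 1.920000 + (0.44/6)·(k1 + 2k2 + 2k3 + k4) = 3.623437
t=1.440000, w=3.623437:
  k1 = f(1.440000, 3.623437) = 4.941004
  k2 = f(1.660000, 4.710458) = 6.130423
  k3 = f(1.660000, 4.972130) = 6.415645
  k4 = f(1.880000, 6.446321) = 7.979066
  w ← 3.623437 + (0.44/6)·(k1 + 2k2 + 2k3 + k4) = 6.410999
w(1.88) ≈ 6.4110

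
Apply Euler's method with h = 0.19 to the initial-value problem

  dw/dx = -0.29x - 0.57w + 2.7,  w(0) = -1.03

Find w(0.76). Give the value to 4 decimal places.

Euler: w_{n+1} = w_n + h·f(x_n, w_n).
x=0.000000, w=-1.030000: f=3.287100 → w ← -1.030000 + 0.19·3.287100 = -0.405451
x=0.190000, w=-0.405451: f=2.876007 → w ← -0.405451 + 0.19·2.876007 = 0.140990
x=0.380000, w=0.140990: f=2.509436 → w ← 0.140990 + 0.19·2.509436 = 0.617783
x=0.570000, w=0.617783: f=2.182564 → w ← 0.617783 + 0.19·2.182564 = 1.032470
w(0.76) ≈ 1.0325

1.0325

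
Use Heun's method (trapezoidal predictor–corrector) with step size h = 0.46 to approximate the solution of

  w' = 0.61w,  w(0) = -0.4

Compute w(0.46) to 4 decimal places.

-0.5280

Heun: k1 = f(t_n, w_n); k2 = f(t_n + h, w_n + h·k1); w_{n+1} = w_n + (h/2)·(k1 + k2).
t=0.000000, w=-0.400000:
  k1 = f(0.000000, -0.400000) = -0.244000
  k2 = f(0.460000, -0.512240) = -0.312466
  w ← -0.400000 + (0.46/2)·(-0.244000 + (-0.312466)) = -0.527987
w(0.46) ≈ -0.5280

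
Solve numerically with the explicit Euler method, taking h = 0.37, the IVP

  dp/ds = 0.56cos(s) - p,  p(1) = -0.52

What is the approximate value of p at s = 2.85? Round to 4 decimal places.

-0.2680

Euler: p_{n+1} = p_n + h·f(s_n, p_n).
s=1.000000, p=-0.520000: f=0.822569 → p ← -0.520000 + 0.37·0.822569 = -0.215649
s=1.370000, p=-0.215649: f=0.327341 → p ← -0.215649 + 0.37·0.327341 = -0.094533
s=1.740000, p=-0.094533: f=0.000231 → p ← -0.094533 + 0.37·0.000231 = -0.094448
s=2.110000, p=-0.094448: f=-0.193086 → p ← -0.094448 + 0.37·(-0.193086) = -0.165890
s=2.480000, p=-0.165890: f=-0.275959 → p ← -0.165890 + 0.37·(-0.275959) = -0.267994
p(2.85) ≈ -0.2680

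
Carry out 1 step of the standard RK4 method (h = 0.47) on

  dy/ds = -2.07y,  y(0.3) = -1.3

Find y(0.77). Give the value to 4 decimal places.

-0.4995

RK4: k1 = f(s_n, y_n); k2 = f(s_n + h/2, y_n + (h/2)·k1); k3 = f(s_n + h/2, y_n + (h/2)·k2); k4 = f(s_n + h, y_n + h·k3); y_{n+1} = y_n + (h/6)·(k1 + 2k2 + 2k3 + k4).
s=0.300000, y=-1.300000:
  k1 = f(0.300000, -1.300000) = 2.691000
  k2 = f(0.535000, -0.667615) = 1.381963
  k3 = f(0.535000, -0.975239) = 2.018744
  k4 = f(0.770000, -0.351190) = 0.726964
  y ← -1.300000 + (0.47/6)·(k1 + 2k2 + 2k3 + k4) = -0.499482
y(0.77) ≈ -0.4995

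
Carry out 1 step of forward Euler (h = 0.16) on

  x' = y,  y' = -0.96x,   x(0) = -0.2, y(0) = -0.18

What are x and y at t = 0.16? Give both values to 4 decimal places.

-0.2288, -0.1493

Euler on (x,y): x_{n+1} = x_n + h·x', y_{n+1} = y_n + h·y'.
0.000000: (-0.200000, -0.180000); f=(-0.180000, 0.192000) → (-0.228800, -0.149280)
(x(0.16), y(0.16)) ≈ (-0.2288, -0.1493)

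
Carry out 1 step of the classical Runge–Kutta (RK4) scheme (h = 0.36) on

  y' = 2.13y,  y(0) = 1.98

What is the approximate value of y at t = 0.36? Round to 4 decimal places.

RK4: k1 = f(t_n, y_n); k2 = f(t_n + h/2, y_n + (h/2)·k1); k3 = f(t_n + h/2, y_n + (h/2)·k2); k4 = f(t_n + h, y_n + h·k3); y_{n+1} = y_n + (h/6)·(k1 + 2k2 + 2k3 + k4).
t=0.000000, y=1.980000:
  k1 = f(0.000000, 1.980000) = 4.217400
  k2 = f(0.180000, 2.739132) = 5.834351
  k3 = f(0.180000, 3.030183) = 6.454290
  k4 = f(0.360000, 4.303544) = 9.166550
  y ← 1.980000 + (0.36/6)·(k1 + 2k2 + 2k3 + k4) = 4.257674
y(0.36) ≈ 4.2577

4.2577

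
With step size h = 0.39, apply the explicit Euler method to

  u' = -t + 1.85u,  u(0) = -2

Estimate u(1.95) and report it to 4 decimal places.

-33.3103

Euler: u_{n+1} = u_n + h·f(t_n, u_n).
t=0.000000, u=-2.000000: f=-3.700000 → u ← -2.000000 + 0.39·(-3.700000) = -3.443000
t=0.390000, u=-3.443000: f=-6.759550 → u ← -3.443000 + 0.39·(-6.759550) = -6.079225
t=0.780000, u=-6.079225: f=-12.026565 → u ← -6.079225 + 0.39·(-12.026565) = -10.769585
t=1.170000, u=-10.769585: f=-21.093732 → u ← -10.769585 + 0.39·(-21.093732) = -18.996141
t=1.560000, u=-18.996141: f=-36.702860 → u ← -18.996141 + 0.39·(-36.702860) = -33.310256
u(1.95) ≈ -33.3103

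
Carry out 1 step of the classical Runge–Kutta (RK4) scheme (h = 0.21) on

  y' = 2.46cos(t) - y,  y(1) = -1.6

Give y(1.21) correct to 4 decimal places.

-1.0896

RK4: k1 = f(t_n, y_n); k2 = f(t_n + h/2, y_n + (h/2)·k1); k3 = f(t_n + h/2, y_n + (h/2)·k2); k4 = f(t_n + h, y_n + h·k3); y_{n+1} = y_n + (h/6)·(k1 + 2k2 + 2k3 + k4).
t=1.000000, y=-1.600000:
  k1 = f(1.000000, -1.600000) = 2.929144
  k2 = f(1.105000, -1.292440) = 2.397311
  k3 = f(1.105000, -1.348282) = 2.453153
  k4 = f(1.210000, -1.084838) = 1.953266
  y ← -1.600000 + (0.21/6)·(k1 + 2k2 + 2k3 + k4) = -1.089583
y(1.21) ≈ -1.0896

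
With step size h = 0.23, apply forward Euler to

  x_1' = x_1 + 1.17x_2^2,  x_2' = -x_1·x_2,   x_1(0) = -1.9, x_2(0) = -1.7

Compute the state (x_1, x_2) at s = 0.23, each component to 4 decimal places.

Euler on (x_1,x_2): x_1_{n+1} = x_1_n + h·x_1', x_2_{n+1} = x_2_n + h·x_2'.
0.000000: (-1.900000, -1.700000); f=(1.481300, -3.230000) → (-1.559301, -2.442900)
(x_1(0.23), x_2(0.23)) ≈ (-1.5593, -2.4429)

-1.5593, -2.4429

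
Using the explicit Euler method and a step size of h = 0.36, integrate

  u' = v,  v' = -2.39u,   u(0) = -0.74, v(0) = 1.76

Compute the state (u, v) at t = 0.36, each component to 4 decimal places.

Euler on (u,v): u_{n+1} = u_n + h·u', v_{n+1} = v_n + h·v'.
0.000000: (-0.740000, 1.760000); f=(1.760000, 1.768600) → (-0.106400, 2.396696)
(u(0.36), v(0.36)) ≈ (-0.1064, 2.3967)

-0.1064, 2.3967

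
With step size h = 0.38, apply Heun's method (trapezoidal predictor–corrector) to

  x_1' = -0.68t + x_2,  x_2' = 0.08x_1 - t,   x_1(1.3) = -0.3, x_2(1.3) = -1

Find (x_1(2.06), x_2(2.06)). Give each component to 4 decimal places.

-2.3746, -2.3478

Heun on (x_1,x_2): k1 = f(t_n, state_n); k2 = f(t_n + h, state_n + h·k1); state_{n+1} = state_n + (h/2)·(k1 + k2).
1.300000: (-0.300000, -1.000000)
  k1 = (-1.884000, -1.324000)
  predictor → (-1.015920, -1.503120)
  k2 = (-2.645520, -1.761274)
  → (-1.160609, -1.586202)
1.680000: (-1.160609, -1.586202)
  k1 = (-2.728602, -1.772849)
  predictor → (-2.197478, -2.259884)
  k2 = (-3.660684, -2.235798)
  → (-2.374573, -2.347845)
(x_1(2.06), x_2(2.06)) ≈ (-2.3746, -2.3478)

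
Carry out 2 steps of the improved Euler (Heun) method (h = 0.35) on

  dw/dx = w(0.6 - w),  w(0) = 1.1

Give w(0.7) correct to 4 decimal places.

0.8610

Heun: k1 = f(x_n, w_n); k2 = f(x_n + h, w_n + h·k1); w_{n+1} = w_n + (h/2)·(k1 + k2).
x=0.000000, w=1.100000:
  k1 = f(0.000000, 1.100000) = -0.550000
  k2 = f(0.350000, 0.907500) = -0.279056
  w ← 1.100000 + (0.35/2)·(-0.550000 + (-0.279056)) = 0.954915
x=0.350000, w=0.954915:
  k1 = f(0.350000, 0.954915) = -0.338914
  k2 = f(0.700000, 0.836295) = -0.197613
  w ← 0.954915 + (0.35/2)·(-0.338914 + (-0.197613)) = 0.861023
w(0.7) ≈ 0.8610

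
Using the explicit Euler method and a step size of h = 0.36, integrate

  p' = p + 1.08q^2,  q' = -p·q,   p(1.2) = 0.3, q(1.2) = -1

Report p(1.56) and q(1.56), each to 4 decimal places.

Euler on (p,q): p_{n+1} = p_n + h·p', q_{n+1} = q_n + h·q'.
1.200000: (0.300000, -1.000000); f=(1.380000, 0.300000) → (0.796800, -0.892000)
(p(1.56), q(1.56)) ≈ (0.7968, -0.8920)

0.7968, -0.8920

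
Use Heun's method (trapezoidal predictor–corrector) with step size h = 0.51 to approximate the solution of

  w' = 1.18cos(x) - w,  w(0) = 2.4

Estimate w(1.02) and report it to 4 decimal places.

Heun: k1 = f(x_n, w_n); k2 = f(x_n + h, w_n + h·k1); w_{n+1} = w_n + (h/2)·(k1 + k2).
x=0.000000, w=2.400000:
  k1 = f(0.000000, 2.400000) = -1.220000
  k2 = f(0.510000, 1.777800) = -0.747961
  w ← 2.400000 + (0.51/2)·(-1.220000 + (-0.747961)) = 1.898170
x=0.510000, w=1.898170:
  k1 = f(0.510000, 1.898170) = -0.868331
  k2 = f(1.020000, 1.455321) = -0.837749
  w ← 1.898170 + (0.51/2)·(-0.868331 + (-0.837749)) = 1.463119
w(1.02) ≈ 1.4631

1.4631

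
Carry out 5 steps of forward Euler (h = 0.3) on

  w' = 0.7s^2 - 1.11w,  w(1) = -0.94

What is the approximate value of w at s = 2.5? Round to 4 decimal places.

1.7840

Euler: w_{n+1} = w_n + h·f(s_n, w_n).
s=1.000000, w=-0.940000: f=1.743400 → w ← -0.940000 + 0.3·1.743400 = -0.416980
s=1.300000, w=-0.416980: f=1.645848 → w ← -0.416980 + 0.3·1.645848 = 0.076774
s=1.600000, w=0.076774: f=1.706780 → w ← 0.076774 + 0.3·1.706780 = 0.588808
s=1.900000, w=0.588808: f=1.873423 → w ← 0.588808 + 0.3·1.873423 = 1.150835
s=2.200000, w=1.150835: f=2.110573 → w ← 1.150835 + 0.3·2.110573 = 1.784007
w(2.5) ≈ 1.7840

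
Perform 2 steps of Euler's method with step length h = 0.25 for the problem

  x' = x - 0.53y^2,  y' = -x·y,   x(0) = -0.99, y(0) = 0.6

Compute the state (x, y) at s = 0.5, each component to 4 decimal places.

Euler on (x,y): x_{n+1} = x_n + h·x', y_{n+1} = y_n + h·y'.
0.000000: (-0.990000, 0.600000); f=(-1.180800, 0.594000) → (-1.285200, 0.748500)
0.250000: (-1.285200, 0.748500); f=(-1.582134, 0.961972) → (-1.680733, 0.988993)
(x(0.5), y(0.5)) ≈ (-1.6807, 0.9890)

-1.6807, 0.9890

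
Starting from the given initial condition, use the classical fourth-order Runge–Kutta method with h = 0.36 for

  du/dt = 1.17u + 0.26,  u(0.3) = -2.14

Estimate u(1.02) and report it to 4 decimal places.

-4.6745

RK4: k1 = f(t_n, u_n); k2 = f(t_n + h/2, u_n + (h/2)·k1); k3 = f(t_n + h/2, u_n + (h/2)·k2); k4 = f(t_n + h, u_n + h·k3); u_{n+1} = u_n + (h/6)·(k1 + 2k2 + 2k3 + k4).
t=0.300000, u=-2.140000:
  k1 = f(0.300000, -2.140000) = -2.243800
  k2 = f(0.480000, -2.543884) = -2.716344
  k3 = f(0.480000, -2.628942) = -2.815862
  k4 = f(0.660000, -3.153710) = -3.429841
  u ← -2.140000 + (0.36/6)·(k1 + 2k2 + 2k3 + k4) = -3.144283
t=0.660000, u=-3.144283:
  k1 = f(0.660000, -3.144283) = -3.418811
  k2 = f(0.840000, -3.759669) = -4.138813
  k3 = f(0.840000, -3.889270) = -4.290445
  k4 = f(1.020000, -4.688844) = -5.225947
  u ← -3.144283 + (0.36/6)·(k1 + 2k2 + 2k3 + k4) = -4.674480
u(1.02) ≈ -4.6745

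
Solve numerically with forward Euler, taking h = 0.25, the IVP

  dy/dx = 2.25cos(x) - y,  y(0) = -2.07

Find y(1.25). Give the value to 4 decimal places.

0.8070

Euler: y_{n+1} = y_n + h·f(x_n, y_n).
x=0.000000, y=-2.070000: f=4.320000 → y ← -2.070000 + 0.25·4.320000 = -0.990000
x=0.250000, y=-0.990000: f=3.170053 → y ← -0.990000 + 0.25·3.170053 = -0.197487
x=0.500000, y=-0.197487: f=2.172048 → y ← -0.197487 + 0.25·2.172048 = 0.345525
x=0.750000, y=0.345525: f=1.300775 → y ← 0.345525 + 0.25·1.300775 = 0.670719
x=1.000000, y=0.670719: f=0.544961 → y ← 0.670719 + 0.25·0.544961 = 0.806959
y(1.25) ≈ 0.8070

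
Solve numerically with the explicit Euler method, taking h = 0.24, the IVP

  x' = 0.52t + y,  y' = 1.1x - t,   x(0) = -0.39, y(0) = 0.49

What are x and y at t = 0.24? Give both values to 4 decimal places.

Euler on (x,y): x_{n+1} = x_n + h·x', y_{n+1} = y_n + h·y'.
0.000000: (-0.390000, 0.490000); f=(0.490000, -0.429000) → (-0.272400, 0.387040)
(x(0.24), y(0.24)) ≈ (-0.2724, 0.3870)

-0.2724, 0.3870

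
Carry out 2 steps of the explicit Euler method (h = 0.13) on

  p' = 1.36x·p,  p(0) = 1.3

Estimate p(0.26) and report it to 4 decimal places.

1.3299

Euler: p_{n+1} = p_n + h·f(x_n, p_n).
x=0.000000, p=1.300000: f=0.000000 → p ← 1.300000 + 0.13·0.000000 = 1.300000
x=0.130000, p=1.300000: f=0.229840 → p ← 1.300000 + 0.13·0.229840 = 1.329879
p(0.26) ≈ 1.3299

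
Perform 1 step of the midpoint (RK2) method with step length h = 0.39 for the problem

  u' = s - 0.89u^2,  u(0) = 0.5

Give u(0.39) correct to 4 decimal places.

0.5037

Midpoint: k1 = f(s_n, u_n); k2 = f(s_n + h/2, u_n + (h/2)·k1); u_{n+1} = u_n + h·k2.
s=0.000000, u=0.500000:
  k1 = f(0.000000, 0.500000) = -0.222500
  k2 = f(0.195000, 0.456612) = 0.009439
  u ← 0.500000 + 0.39·0.009439 = 0.503681
u(0.39) ≈ 0.5037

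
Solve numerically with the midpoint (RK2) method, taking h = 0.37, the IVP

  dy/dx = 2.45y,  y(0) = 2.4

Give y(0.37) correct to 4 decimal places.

5.5617

Midpoint: k1 = f(x_n, y_n); k2 = f(x_n + h/2, y_n + (h/2)·k1); y_{n+1} = y_n + h·k2.
x=0.000000, y=2.400000:
  k1 = f(0.000000, 2.400000) = 5.880000
  k2 = f(0.185000, 3.487800) = 8.545110
  y ← 2.400000 + 0.37·8.545110 = 5.561691
y(0.37) ≈ 5.5617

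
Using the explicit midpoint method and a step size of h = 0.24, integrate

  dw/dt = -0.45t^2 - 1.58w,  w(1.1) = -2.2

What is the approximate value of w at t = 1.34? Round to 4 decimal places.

Midpoint: k1 = f(t_n, w_n); k2 = f(t_n + h/2, w_n + (h/2)·k1); w_{n+1} = w_n + h·k2.
t=1.100000, w=-2.200000:
  k1 = f(1.100000, -2.200000) = 2.931500
  k2 = f(1.220000, -1.848220) = 2.250408
  w ← -2.200000 + 0.24·2.250408 = -1.659902
w(1.34) ≈ -1.6599

-1.6599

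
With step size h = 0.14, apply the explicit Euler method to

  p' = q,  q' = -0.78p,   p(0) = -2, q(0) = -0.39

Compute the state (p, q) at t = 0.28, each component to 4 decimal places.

Euler on (p,q): p_{n+1} = p_n + h·p', q_{n+1} = q_n + h·q'.
0.000000: (-2.000000, -0.390000); f=(-0.390000, 1.560000) → (-2.054600, -0.171600)
0.140000: (-2.054600, -0.171600); f=(-0.171600, 1.602588) → (-2.078624, 0.052762)
(p(0.28), q(0.28)) ≈ (-2.0786, 0.0528)

-2.0786, 0.0528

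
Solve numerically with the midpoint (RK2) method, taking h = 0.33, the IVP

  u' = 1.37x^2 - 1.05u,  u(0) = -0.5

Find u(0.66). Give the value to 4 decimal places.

-0.1435

Midpoint: k1 = f(x_n, u_n); k2 = f(x_n + h/2, u_n + (h/2)·k1); u_{n+1} = u_n + h·k2.
x=0.000000, u=-0.500000:
  k1 = f(0.000000, -0.500000) = 0.525000
  k2 = f(0.165000, -0.413375) = 0.471342
  u ← -0.500000 + 0.33·0.471342 = -0.344457
x=0.330000, u=-0.344457:
  k1 = f(0.330000, -0.344457) = 0.510873
  k2 = f(0.495000, -0.260163) = 0.608856
  u ← -0.344457 + 0.33·0.608856 = -0.143535
u(0.66) ≈ -0.1435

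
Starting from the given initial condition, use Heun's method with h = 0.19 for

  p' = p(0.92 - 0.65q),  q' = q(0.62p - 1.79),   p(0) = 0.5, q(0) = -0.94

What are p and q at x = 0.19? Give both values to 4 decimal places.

0.6561, -0.7186

Heun on (p,q): k1 = f(x_n, state_n); k2 = f(x_n + h, state_n + h·k1); state_{n+1} = state_n + (h/2)·(k1 + k2).
0.000000: (0.500000, -0.940000)
  k1 = (0.765500, 1.391200)
  predictor → (0.645445, -0.675672)
  k2 = (0.877280, 0.939065)
  → (0.656064, -0.718625)
(p(0.19), q(0.19)) ≈ (0.6561, -0.7186)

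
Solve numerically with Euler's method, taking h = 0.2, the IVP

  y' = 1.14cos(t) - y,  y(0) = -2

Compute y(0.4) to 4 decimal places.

Euler: y_{n+1} = y_n + h·f(t_n, y_n).
t=0.000000, y=-2.000000: f=3.140000 → y ← -2.000000 + 0.2·3.140000 = -1.372000
t=0.200000, y=-1.372000: f=2.489276 → y ← -1.372000 + 0.2·2.489276 = -0.874145
y(0.4) ≈ -0.8741

-0.8741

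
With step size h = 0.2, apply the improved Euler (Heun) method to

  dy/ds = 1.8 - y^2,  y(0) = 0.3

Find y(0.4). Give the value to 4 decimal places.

Heun: k1 = f(s_n, y_n); k2 = f(s_n + h, y_n + h·k1); y_{n+1} = y_n + (h/2)·(k1 + k2).
s=0.000000, y=0.300000:
  k1 = f(0.000000, 0.300000) = 1.710000
  k2 = f(0.200000, 0.642000) = 1.387836
  y ← 0.300000 + (0.2/2)·(1.710000 + 1.387836) = 0.609784
s=0.200000, y=0.609784:
  k1 = f(0.200000, 0.609784) = 1.428164
  k2 = f(0.400000, 0.895416) = 0.998229
  y ← 0.609784 + (0.2/2)·(1.428164 + 0.998229) = 0.852423
y(0.4) ≈ 0.8524

0.8524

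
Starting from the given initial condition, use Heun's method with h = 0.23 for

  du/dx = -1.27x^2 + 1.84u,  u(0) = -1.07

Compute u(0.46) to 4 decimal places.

Heun: k1 = f(x_n, u_n); k2 = f(x_n + h, u_n + h·k1); u_{n+1} = u_n + (h/2)·(k1 + k2).
x=0.000000, u=-1.070000:
  k1 = f(0.000000, -1.070000) = -1.968800
  k2 = f(0.230000, -1.522824) = -2.869179
  u ← -1.070000 + (0.23/2)·(-1.968800 + (-2.869179)) = -1.626368
x=0.230000, u=-1.626368:
  k1 = f(0.230000, -1.626368) = -3.059699
  k2 = f(0.460000, -2.330098) = -4.556113
  u ← -1.626368 + (0.23/2)·(-3.059699 + (-4.556113)) = -2.502186
u(0.46) ≈ -2.5022

-2.5022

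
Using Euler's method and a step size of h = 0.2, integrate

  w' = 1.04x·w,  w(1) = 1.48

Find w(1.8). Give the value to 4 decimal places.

Euler: w_{n+1} = w_n + h·f(x_n, w_n).
x=1.000000, w=1.480000: f=1.539200 → w ← 1.480000 + 0.2·1.539200 = 1.787840
x=1.200000, w=1.787840: f=2.231224 → w ← 1.787840 + 0.2·2.231224 = 2.234085
x=1.400000, w=2.234085: f=3.252828 → w ← 2.234085 + 0.2·3.252828 = 2.884650
x=1.600000, w=2.884650: f=4.800058 → w ← 2.884650 + 0.2·4.800058 = 3.844662
w(1.8) ≈ 3.8447

3.8447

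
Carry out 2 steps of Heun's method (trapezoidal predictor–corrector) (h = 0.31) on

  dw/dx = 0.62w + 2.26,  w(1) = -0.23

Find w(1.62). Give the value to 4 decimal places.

1.3605

Heun: k1 = f(x_n, w_n); k2 = f(x_n + h, w_n + h·k1); w_{n+1} = w_n + (h/2)·(k1 + k2).
x=1.000000, w=-0.230000:
  k1 = f(1.000000, -0.230000) = 2.117400
  k2 = f(1.310000, 0.426394) = 2.524364
  w ← -0.230000 + (0.31/2)·(2.117400 + 2.524364) = 0.489473
x=1.310000, w=0.489473:
  k1 = f(1.310000, 0.489473) = 2.563474
  k2 = f(1.620000, 1.284150) = 3.056173
  w ← 0.489473 + (0.31/2)·(2.563474 + 3.056173) = 1.360519
w(1.62) ≈ 1.3605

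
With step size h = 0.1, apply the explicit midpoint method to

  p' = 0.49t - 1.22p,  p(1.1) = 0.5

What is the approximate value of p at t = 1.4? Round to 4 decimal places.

Midpoint: k1 = f(t_n, p_n); k2 = f(t_n + h/2, p_n + (h/2)·k1); p_{n+1} = p_n + h·k2.
t=1.100000, p=0.500000:
  k1 = f(1.100000, 0.500000) = -0.071000
  k2 = f(1.150000, 0.496450) = -0.042169
  p ← 0.500000 + 0.1·(-0.042169) = 0.495783
t=1.200000, p=0.495783:
  k1 = f(1.200000, 0.495783) = -0.016855
  k2 = f(1.250000, 0.494940) = 0.008673
  p ← 0.495783 + 0.1·0.008673 = 0.496650
t=1.300000, p=0.496650:
  k1 = f(1.300000, 0.496650) = 0.031087
  k2 = f(1.350000, 0.498205) = 0.053690
  p ← 0.496650 + 0.1·0.053690 = 0.502019
p(1.4) ≈ 0.5020

0.5020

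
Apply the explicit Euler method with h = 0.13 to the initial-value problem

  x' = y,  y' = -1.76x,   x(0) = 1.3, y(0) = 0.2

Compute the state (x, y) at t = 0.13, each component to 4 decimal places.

1.3260, -0.0974

Euler on (x,y): x_{n+1} = x_n + h·x', y_{n+1} = y_n + h·y'.
0.000000: (1.300000, 0.200000); f=(0.200000, -2.288000) → (1.326000, -0.097440)
(x(0.13), y(0.13)) ≈ (1.3260, -0.0974)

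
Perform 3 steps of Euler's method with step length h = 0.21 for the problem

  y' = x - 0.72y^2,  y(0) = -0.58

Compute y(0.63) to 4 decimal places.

-0.6220

Euler: y_{n+1} = y_n + h·f(x_n, y_n).
x=0.000000, y=-0.580000: f=-0.242208 → y ← -0.580000 + 0.21·(-0.242208) = -0.630864
x=0.210000, y=-0.630864: f=-0.076552 → y ← -0.630864 + 0.21·(-0.076552) = -0.646940
x=0.420000, y=-0.646940: f=0.118658 → y ← -0.646940 + 0.21·0.118658 = -0.622021
y(0.63) ≈ -0.6220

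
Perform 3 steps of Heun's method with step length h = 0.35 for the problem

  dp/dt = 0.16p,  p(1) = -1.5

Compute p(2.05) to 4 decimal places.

Heun: k1 = f(t_n, p_n); k2 = f(t_n + h, p_n + h·k1); p_{n+1} = p_n + (h/2)·(k1 + k2).
t=1.000000, p=-1.500000:
  k1 = f(1.000000, -1.500000) = -0.240000
  k2 = f(1.350000, -1.584000) = -0.253440
  p ← -1.500000 + (0.35/2)·(-0.240000 + (-0.253440)) = -1.586352
t=1.350000, p=-1.586352:
  k1 = f(1.350000, -1.586352) = -0.253816
  k2 = f(1.700000, -1.675188) = -0.268030
  p ← -1.586352 + (0.35/2)·(-0.253816 + (-0.268030)) = -1.677675
t=1.700000, p=-1.677675:
  k1 = f(1.700000, -1.677675) = -0.268428
  k2 = f(2.050000, -1.771625) = -0.283460
  p ← -1.677675 + (0.35/2)·(-0.268428 + (-0.283460)) = -1.774256
p(2.05) ≈ -1.7743

-1.7743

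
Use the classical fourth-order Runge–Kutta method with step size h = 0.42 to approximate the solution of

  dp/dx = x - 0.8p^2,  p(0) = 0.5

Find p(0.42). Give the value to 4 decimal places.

0.5076

RK4: k1 = f(x_n, p_n); k2 = f(x_n + h/2, p_n + (h/2)·k1); k3 = f(x_n + h/2, p_n + (h/2)·k2); k4 = f(x_n + h, p_n + h·k3); p_{n+1} = p_n + (h/6)·(k1 + 2k2 + 2k3 + k4).
x=0.000000, p=0.500000:
  k1 = f(0.000000, 0.500000) = -0.200000
  k2 = f(0.210000, 0.458000) = 0.042189
  k3 = f(0.210000, 0.508860) = 0.002849
  k4 = f(0.420000, 0.501197) = 0.219041
  p ← 0.500000 + (0.42/6)·(k1 + 2k2 + 2k3 + k4) = 0.507638
p(0.42) ≈ 0.5076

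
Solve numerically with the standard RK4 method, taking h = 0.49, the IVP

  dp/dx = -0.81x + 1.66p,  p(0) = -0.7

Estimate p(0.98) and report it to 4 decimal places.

-4.2693

RK4: k1 = f(x_n, p_n); k2 = f(x_n + h/2, p_n + (h/2)·k1); k3 = f(x_n + h/2, p_n + (h/2)·k2); k4 = f(x_n + h, p_n + h·k3); p_{n+1} = p_n + (h/6)·(k1 + 2k2 + 2k3 + k4).
x=0.000000, p=-0.700000:
  k1 = f(0.000000, -0.700000) = -1.162000
  k2 = f(0.245000, -0.984690) = -1.833035
  k3 = f(0.245000, -1.149094) = -2.105945
  k4 = f(0.490000, -1.731913) = -3.271876
  p ← -0.700000 + (0.49/6)·(k1 + 2k2 + 2k3 + k4) = -1.705467
x=0.490000, p=-1.705467:
  k1 = f(0.490000, -1.705467) = -3.227975
  k2 = f(0.735000, -2.496321) = -4.739242
  k3 = f(0.735000, -2.866581) = -5.353875
  k4 = f(0.980000, -4.328865) = -7.979716
  p ← -1.705467 + (0.49/6)·(k1 + 2k2 + 2k3 + k4) = -4.269304
p(0.98) ≈ -4.2693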